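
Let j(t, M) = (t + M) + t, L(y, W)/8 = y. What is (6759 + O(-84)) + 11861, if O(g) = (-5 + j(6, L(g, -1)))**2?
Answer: 460845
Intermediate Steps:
L(y, W) = 8*y
j(t, M) = M + 2*t (j(t, M) = (M + t) + t = M + 2*t)
O(g) = (7 + 8*g)**2 (O(g) = (-5 + (8*g + 2*6))**2 = (-5 + (8*g + 12))**2 = (-5 + (12 + 8*g))**2 = (7 + 8*g)**2)
(6759 + O(-84)) + 11861 = (6759 + (7 + 8*(-84))**2) + 11861 = (6759 + (7 - 672)**2) + 11861 = (6759 + (-665)**2) + 11861 = (6759 + 442225) + 11861 = 448984 + 11861 = 460845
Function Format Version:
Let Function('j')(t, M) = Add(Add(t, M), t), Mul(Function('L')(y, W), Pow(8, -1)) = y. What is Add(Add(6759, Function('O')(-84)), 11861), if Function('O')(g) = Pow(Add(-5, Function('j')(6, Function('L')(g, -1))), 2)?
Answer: 460845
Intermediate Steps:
Function('L')(y, W) = Mul(8, y)
Function('j')(t, M) = Add(M, Mul(2, t)) (Function('j')(t, M) = Add(Add(M, t), t) = Add(M, Mul(2, t)))
Function('O')(g) = Pow(Add(7, Mul(8, g)), 2) (Function('O')(g) = Pow(Add(-5, Add(Mul(8, g), Mul(2, 6))), 2) = Pow(Add(-5, Add(Mul(8, g), 12)), 2) = Pow(Add(-5, Add(12, Mul(8, g))), 2) = Pow(Add(7, Mul(8, g)), 2))
Add(Add(6759, Function('O')(-84)), 11861) = Add(Add(6759, Pow(Add(7, Mul(8, -84)), 2)), 11861) = Add(Add(6759, Pow(Add(7, -672), 2)), 11861) = Add(Add(6759, Pow(-665, 2)), 11861) = Add(Add(6759, 442225), 11861) = Add(448984, 11861) = 460845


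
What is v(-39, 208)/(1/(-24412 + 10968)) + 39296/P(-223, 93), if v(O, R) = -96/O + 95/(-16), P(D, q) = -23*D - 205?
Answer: 2991844541/64012 ≈ 46739.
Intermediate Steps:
P(D, q) = -205 - 23*D
v(O, R) = -95/16 - 96/O (v(O, R) = -96/O + 95*(-1/16) = -96/O - 95/16 = -95/16 - 96/O)
v(-39, 208)/(1/(-24412 + 10968)) + 39296/P(-223, 93) = (-95/16 - 96/(-39))/(1/(-24412 + 10968)) + 39296/(-205 - 23*(-223)) = (-95/16 - 96*(-1/39))/(1/(-13444)) + 39296/(-205 + 5129) = (-95/16 + 32/13)/(-1/13444) + 39296/4924 = -723/208*(-13444) + 39296*(1/4924) = 2430003/52 + 9824/1231 = 2991844541/64012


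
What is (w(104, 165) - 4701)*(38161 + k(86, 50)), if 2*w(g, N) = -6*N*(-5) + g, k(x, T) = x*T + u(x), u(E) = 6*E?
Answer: -93431998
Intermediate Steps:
k(x, T) = 6*x + T*x (k(x, T) = x*T + 6*x = T*x + 6*x = 6*x + T*x)
w(g, N) = g/2 + 15*N (w(g, N) = (-6*N*(-5) + g)/2 = (-(-30)*N + g)/2 = (30*N + g)/2 = (g + 30*N)/2 = g/2 + 15*N)
(w(104, 165) - 4701)*(38161 + k(86, 50)) = (((1/2)*104 + 15*165) - 4701)*(38161 + 86*(6 + 50)) = ((52 + 2475) - 4701)*(38161 + 86*56) = (2527 - 4701)*(38161 + 4816) = -2174*42977 = -93431998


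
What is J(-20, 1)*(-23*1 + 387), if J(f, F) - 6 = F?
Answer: 2548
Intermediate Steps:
J(f, F) = 6 + F
J(-20, 1)*(-23*1 + 387) = (6 + 1)*(-23*1 + 387) = 7*(-23 + 387) = 7*364 = 2548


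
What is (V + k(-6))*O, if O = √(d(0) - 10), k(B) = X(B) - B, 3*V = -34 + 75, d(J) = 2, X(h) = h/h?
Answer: 124*I*√2/3 ≈ 58.454*I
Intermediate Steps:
X(h) = 1
V = 41/3 (V = (-34 + 75)/3 = (⅓)*41 = 41/3 ≈ 13.667)
k(B) = 1 - B
O = 2*I*√2 (O = √(2 - 10) = √(-8) = 2*I*√2 ≈ 2.8284*I)
(V + k(-6))*O = (41/3 + (1 - 1*(-6)))*(2*I*√2) = (41/3 + (1 + 6))*(2*I*√2) = (41/3 + 7)*(2*I*√2) = 62*(2*I*√2)/3 = 124*I*√2/3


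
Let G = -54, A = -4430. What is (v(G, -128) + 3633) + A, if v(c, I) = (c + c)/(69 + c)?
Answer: -4021/5 ≈ -804.20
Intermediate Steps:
v(c, I) = 2*c/(69 + c) (v(c, I) = (2*c)/(69 + c) = 2*c/(69 + c))
(v(G, -128) + 3633) + A = (2*(-54)/(69 - 54) + 3633) - 4430 = (2*(-54)/15 + 3633) - 4430 = (2*(-54)*(1/15) + 3633) - 4430 = (-36/5 + 3633) - 4430 = 18129/5 - 4430 = -4021/5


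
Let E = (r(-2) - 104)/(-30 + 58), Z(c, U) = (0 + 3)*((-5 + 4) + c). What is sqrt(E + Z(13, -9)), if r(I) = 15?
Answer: sqrt(6433)/14 ≈ 5.7290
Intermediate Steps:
Z(c, U) = -3 + 3*c (Z(c, U) = 3*(-1 + c) = -3 + 3*c)
E = -89/28 (E = (15 - 104)/(-30 + 58) = -89/28 ≈ -3.1786)
sqrt(E + Z(13, -9)) = sqrt(-89/28 + (-3 + 3*13)) = sqrt(-89/28 + (-3 + 39)) = sqrt(-89/28 + 36) = sqrt(919/28) = sqrt(6433)/14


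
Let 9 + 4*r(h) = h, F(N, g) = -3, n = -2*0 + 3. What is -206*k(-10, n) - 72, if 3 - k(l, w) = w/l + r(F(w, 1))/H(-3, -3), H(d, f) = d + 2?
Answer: -669/5 ≈ -133.80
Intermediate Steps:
H(d, f) = 2 + d
n = 3 (n = 0 + 3 = 3)
r(h) = -9/4 + h/4
k(l, w) = -w/l (k(l, w) = 3 - (w/l + (-9/4 + (¼)*(-3))/(2 - 3)) = 3 - (w/l + (-9/4 - ¾)/(-1)) = 3 - (w/l - 3*(-1)) = 3 - (w/l + 3) = 3 - (3 + w/l) = 3 + (-3 - w/l) = -w/l)
-206*k(-10, n) - 72 = -(-206)*3/(-10) - 72 = -(-206)*3*(-1)/10 - 72 = -206*3/10 - 72 = -309/5 - 72 = -669/5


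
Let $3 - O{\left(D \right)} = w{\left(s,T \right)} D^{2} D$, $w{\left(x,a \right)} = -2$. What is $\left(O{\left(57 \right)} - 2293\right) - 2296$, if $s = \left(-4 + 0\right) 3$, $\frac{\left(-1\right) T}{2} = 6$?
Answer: $365800$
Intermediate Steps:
$T = -12$ ($T = \left(-2\right) 6 = -12$)
$s = -12$ ($s = \left(-4\right) 3 = -12$)
$O{\left(D \right)} = 3 + 2 D^{3}$ ($O{\left(D \right)} = 3 - - 2 D^{2} D = 3 - - 2 D^{3} = 3 + 2 D^{3}$)
$\left(O{\left(57 \right)} - 2293\right) - 2296 = \left(\left(3 + 2 \cdot 57^{3}\right) - 2293\right) - 2296 = \left(\left(3 + 2 \cdot 185193\right) - 2293\right) - 2296 = \left(\left(3 + 370386\right) - 2293\right) - 2296 = \left(370389 - 2293\right) - 2296 = 368096 - 2296 = 365800$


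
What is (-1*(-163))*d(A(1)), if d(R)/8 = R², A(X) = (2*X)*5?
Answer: 130400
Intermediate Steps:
A(X) = 10*X
d(R) = 8*R²
(-1*(-163))*d(A(1)) = (-1*(-163))*(8*(10*1)²) = 163*(8*10²) = 163*(8*100) = 163*800 = 130400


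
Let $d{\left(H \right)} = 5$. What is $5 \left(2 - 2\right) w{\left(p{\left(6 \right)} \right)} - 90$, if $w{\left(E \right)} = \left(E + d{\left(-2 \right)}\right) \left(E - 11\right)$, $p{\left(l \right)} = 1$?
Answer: $-90$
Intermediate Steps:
$w{\left(E \right)} = \left(-11 + E\right) \left(5 + E\right)$ ($w{\left(E \right)} = \left(E + 5\right) \left(E - 11\right) = \left(5 + E\right) \left(-11 + E\right) = \left(-11 + E\right) \left(5 + E\right)$)
$5 \left(2 - 2\right) w{\left(p{\left(6 \right)} \right)} - 90 = 5 \left(2 - 2\right) \left(-55 + 1^{2} - 6\right) - 90 = 5 \cdot 0 \left(-55 + 1 - 6\right) - 90 = 0 \left(-60\right) - 90 = 0 - 90 = -90$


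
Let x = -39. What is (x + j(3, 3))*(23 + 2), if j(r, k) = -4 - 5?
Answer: -1200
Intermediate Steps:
j(r, k) = -9
(x + j(3, 3))*(23 + 2) = (-39 - 9)*(23 + 2) = -48*25 = -1200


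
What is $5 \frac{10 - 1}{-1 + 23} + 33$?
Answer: $\frac{771}{22} \approx 35.045$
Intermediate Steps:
$5 \frac{10 - 1}{-1 + 23} + 33 = 5 \cdot \frac{9}{22} + 33 = \frac{45}{22} + 33 = \frac{771}{22}$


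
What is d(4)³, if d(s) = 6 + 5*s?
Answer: 17576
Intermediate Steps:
d(4)³ = (6 + 5*4)³ = (6 + 20)³ = 26³ = 17576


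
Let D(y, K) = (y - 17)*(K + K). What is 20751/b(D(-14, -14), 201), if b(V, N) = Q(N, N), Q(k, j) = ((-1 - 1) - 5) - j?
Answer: -20751/208 ≈ -99.764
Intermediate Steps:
D(y, K) = 2*K*(-17 + y) (D(y, K) = (-17 + y)*(2*K) = 2*K*(-17 + y))
Q(k, j) = -7 - j (Q(k, j) = (-2 - 5) - j = -7 - j)
b(V, N) = -7 - N
20751/b(D(-14, -14), 201) = 20751/(-7 - 1*201) = 20751/(-7 - 201) = 20751/(-208) = 20751*(-1/208) = -20751/208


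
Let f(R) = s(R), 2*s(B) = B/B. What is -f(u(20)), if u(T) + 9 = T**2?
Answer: -1/2 ≈ -0.50000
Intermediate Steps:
s(B) = 1/2 (s(B) = (B/B)/2 = (1/2)*1 = 1/2)
u(T) = -9 + T**2
f(R) = 1/2
-f(u(20)) = -1*1/2 = -1/2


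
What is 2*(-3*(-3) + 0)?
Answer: 18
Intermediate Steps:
2*(-3*(-3) + 0) = 2*(9 + 0) = 2*9 = 18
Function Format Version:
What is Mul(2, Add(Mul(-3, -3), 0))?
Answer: 18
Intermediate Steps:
Mul(2, Add(Mul(-3, -3), 0)) = Mul(2, Add(9, 0)) = Mul(2, 9) = 18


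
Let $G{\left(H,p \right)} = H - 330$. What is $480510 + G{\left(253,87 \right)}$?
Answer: $480433$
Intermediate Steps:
$G{\left(H,p \right)} = -330 + H$
$480510 + G{\left(253,87 \right)} = 480510 + \left(-330 + 253\right) = 480510 - 77 = 480433$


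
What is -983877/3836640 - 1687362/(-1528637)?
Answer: 1656603252677/1954943286560 ≈ 0.84739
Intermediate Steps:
-983877/3836640 - 1687362/(-1528637) = -983877*1/3836640 - 1687362*(-1/1528637) = -327959/1278880 + 1687362/1528637 = 1656603252677/1954943286560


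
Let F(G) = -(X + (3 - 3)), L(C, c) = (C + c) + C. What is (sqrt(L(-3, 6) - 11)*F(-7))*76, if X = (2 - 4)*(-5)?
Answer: -760*I*sqrt(11) ≈ -2520.6*I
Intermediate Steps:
L(C, c) = c + 2*C
X = 10 (X = -2*(-5) = 10)
F(G) = -10 (F(G) = -(10 + (3 - 3)) = -(10 + 0) = -1*10 = -10)
(sqrt(L(-3, 6) - 11)*F(-7))*76 = (sqrt((6 + 2*(-3)) - 11)*(-10))*76 = (sqrt((6 - 6) - 11)*(-10))*76 = (sqrt(0 - 11)*(-10))*76 = (sqrt(-11)*(-10))*76 = ((I*sqrt(11))*(-10))*76 = -10*I*sqrt(11)*76 = -760*I*sqrt(11)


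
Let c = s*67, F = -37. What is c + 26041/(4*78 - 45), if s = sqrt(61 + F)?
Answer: 26041/267 + 134*sqrt(6) ≈ 425.76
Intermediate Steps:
s = 2*sqrt(6) (s = sqrt(61 - 37) = sqrt(24) = 2*sqrt(6) ≈ 4.8990)
c = 134*sqrt(6) (c = (2*sqrt(6))*67 = 134*sqrt(6) ≈ 328.23)
c + 26041/(4*78 - 45) = 134*sqrt(6) + 26041/(4*78 - 45) = 134*sqrt(6) + 26041/(312 - 45) = 134*sqrt(6) + 26041/267 = 26041/267 + 134*sqrt(6)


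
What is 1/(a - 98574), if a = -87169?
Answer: -1/185743 ≈ -5.3838e-6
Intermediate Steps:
1/(a - 98574) = 1/(-87169 - 98574) = 1/(-185743) = -1/185743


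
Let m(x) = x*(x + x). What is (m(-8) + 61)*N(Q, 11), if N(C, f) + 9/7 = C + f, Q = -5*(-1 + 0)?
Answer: 2781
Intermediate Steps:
m(x) = 2*x² (m(x) = x*(2*x) = 2*x²)
Q = 5 (Q = -5*(-1) = 5)
N(C, f) = -9/7 + C + f (N(C, f) = -9/7 + (C + f) = -9/7 + C + f)
(m(-8) + 61)*N(Q, 11) = (2*(-8)² + 61)*(-9/7 + 5 + 11) = (2*64 + 61)*(103/7) = (128 + 61)*(103/7) = 189*(103/7) = 2781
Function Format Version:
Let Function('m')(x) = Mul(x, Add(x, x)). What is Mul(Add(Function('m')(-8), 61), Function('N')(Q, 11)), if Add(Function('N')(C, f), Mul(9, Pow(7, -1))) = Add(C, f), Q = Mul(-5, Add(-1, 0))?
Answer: 2781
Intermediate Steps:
Function('m')(x) = Mul(2, Pow(x, 2)) (Function('m')(x) = Mul(x, Mul(2, x)) = Mul(2, Pow(x, 2)))
Q = 5 (Q = Mul(-5, -1) = 5)
Function('N')(C, f) = Add(Rational(-9, 7), C, f) (Function('N')(C, f) = Add(Rational(-9, 7), Add(C, f)) = Add(Rational(-9, 7), C, f))
Mul(Add(Function('m')(-8), 61), Function('N')(Q, 11)) = Mul(Add(Mul(2, Pow(-8, 2)), 61), Add(Rational(-9, 7), 5, 11)) = Mul(Add(Mul(2, 64), 61), Rational(103, 7)) = Mul(Add(128, 61), Rational(103, 7)) = Mul(189, Rational(103, 7)) = 2781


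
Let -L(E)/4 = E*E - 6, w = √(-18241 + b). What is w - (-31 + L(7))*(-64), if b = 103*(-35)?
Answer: -12992 + I*√21846 ≈ -12992.0 + 147.8*I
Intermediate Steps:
b = -3605
w = I*√21846 (w = √(-18241 - 3605) = √(-21846) = I*√21846 ≈ 147.8*I)
L(E) = 24 - 4*E² (L(E) = -4*(E*E - 6) = -4*(E² - 6) = -4*(-6 + E²) = 24 - 4*E²)
w - (-31 + L(7))*(-64) = I*√21846 - (-31 + (24 - 4*7²))*(-64) = I*√21846 - (-31 + (24 - 4*49))*(-64) = I*√21846 - (-31 + (24 - 196))*(-64) = I*√21846 - (-31 - 172)*(-64) = I*√21846 - (-203)*(-64) = I*√21846 - 1*12992 = I*√21846 - 12992 = -12992 + I*√21846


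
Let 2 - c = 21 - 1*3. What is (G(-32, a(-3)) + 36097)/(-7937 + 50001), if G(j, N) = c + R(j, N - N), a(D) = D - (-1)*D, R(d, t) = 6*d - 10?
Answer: 35879/42064 ≈ 0.85296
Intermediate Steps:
c = -16 (c = 2 - (21 - 1*3) = 2 - (21 - 3) = 2 - 1*18 = 2 - 18 = -16)
R(d, t) = -10 + 6*d
a(D) = 2*D (a(D) = D + D = 2*D)
G(j, N) = -26 + 6*j (G(j, N) = -16 + (-10 + 6*j) = -26 + 6*j)
(G(-32, a(-3)) + 36097)/(-7937 + 50001) = ((-26 + 6*(-32)) + 36097)/(-7937 + 50001) = ((-26 - 192) + 36097)/42064 = (-218 + 36097)*(1/42064) = 35879*(1/42064) = 35879/42064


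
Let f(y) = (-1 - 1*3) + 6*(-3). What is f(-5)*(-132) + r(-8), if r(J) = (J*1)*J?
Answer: 2968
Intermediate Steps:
r(J) = J² (r(J) = J*J = J²)
f(y) = -22 (f(y) = (-1 - 3) - 18 = -4 - 18 = -22)
f(-5)*(-132) + r(-8) = -22*(-132) + (-8)² = 2904 + 64 = 2968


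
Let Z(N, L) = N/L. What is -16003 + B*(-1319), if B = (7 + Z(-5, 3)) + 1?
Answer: -73070/3 ≈ -24357.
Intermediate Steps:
B = 19/3 (B = (7 - 5/3) + 1 = 16/3 + 1 = 19/3 ≈ 6.3333)
-16003 + B*(-1319) = -16003 + (19/3)*(-1319) = -16003 - 25061/3 = -73070/3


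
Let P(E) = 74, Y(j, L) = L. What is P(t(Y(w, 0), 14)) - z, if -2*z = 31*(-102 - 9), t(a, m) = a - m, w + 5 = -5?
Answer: -3293/2 ≈ -1646.5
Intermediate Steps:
w = -10 (w = -5 - 5 = -10)
z = 3441/2 (z = -31*(-102 - 9)/2 = -31*(-111)/2 = -½*(-3441) = 3441/2 ≈ 1720.5)
P(t(Y(w, 0), 14)) - z = 74 - 1*3441/2 = 74 - 3441/2 = -3293/2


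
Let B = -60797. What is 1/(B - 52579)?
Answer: -1/113376 ≈ -8.8202e-6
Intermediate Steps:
1/(B - 52579) = 1/(-60797 - 52579) = 1/(-113376) = -1/113376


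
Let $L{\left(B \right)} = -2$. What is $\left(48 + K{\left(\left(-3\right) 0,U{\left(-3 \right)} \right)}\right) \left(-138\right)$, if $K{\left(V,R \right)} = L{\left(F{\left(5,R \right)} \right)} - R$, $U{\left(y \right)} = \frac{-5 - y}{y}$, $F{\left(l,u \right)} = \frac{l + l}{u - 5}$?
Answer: $-6256$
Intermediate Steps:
$F{\left(l,u \right)} = \frac{2 l}{-5 + u}$
$U{\left(y \right)} = \frac{-5 - y}{y}$
$K{\left(V,R \right)} = -2 - R$
$\left(48 + K{\left(\left(-3\right) 0,U{\left(-3 \right)} \right)}\right) \left(-138\right) = \left(48 - \left(2 + \frac{-5 - -3}{-3}\right)\right) \left(-138\right) = \left(48 - \left(2 - \frac{-5 + 3}{3}\right)\right) \left(-138\right) = \left(48 - \left(2 - - \frac{2}{3}\right)\right) \left(-138\right) = \left(48 - \frac{8}{3}\right) \left(-138\right) = \frac{136}{3} \left(-138\right) = -6256$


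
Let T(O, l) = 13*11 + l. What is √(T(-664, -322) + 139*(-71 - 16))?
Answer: 4*I*√767 ≈ 110.78*I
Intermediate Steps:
T(O, l) = 143 + l
√(T(-664, -322) + 139*(-71 - 16)) = √((143 - 322) + 139*(-71 - 16)) = √(-179 + 139*(-87)) = √(-179 - 12093) = √(-12272) = 4*I*√767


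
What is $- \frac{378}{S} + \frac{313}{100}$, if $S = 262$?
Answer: $\frac{22103}{13100} \approx 1.6873$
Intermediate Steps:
$- \frac{378}{S} + \frac{313}{100} = - \frac{378}{262} + \frac{313}{100} = \left(-378\right) \frac{1}{262} + 313 \cdot \frac{1}{100} = - \frac{189}{131} + \frac{313}{100} = \frac{22103}{13100}$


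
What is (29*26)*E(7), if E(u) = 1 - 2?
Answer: -754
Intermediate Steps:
E(u) = -1
(29*26)*E(7) = (29*26)*(-1) = 754*(-1) = -754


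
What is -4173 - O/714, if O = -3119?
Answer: -2976403/714 ≈ -4168.6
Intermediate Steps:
-4173 - O/714 = -4173 - (-3119)/714 = -4173 - 1*(-3119/714) = -4173 + 3119/714 = -2976403/714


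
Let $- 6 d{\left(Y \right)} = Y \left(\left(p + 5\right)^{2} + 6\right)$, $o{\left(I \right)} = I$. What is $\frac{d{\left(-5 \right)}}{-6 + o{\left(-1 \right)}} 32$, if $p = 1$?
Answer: $-160$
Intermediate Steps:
$d{\left(Y \right)} = - 7 Y$ ($d{\left(Y \right)} = - \frac{Y \left(\left(1 + 5\right)^{2} + 6\right)}{6} = - \frac{Y \left(6^{2} + 6\right)}{6} = - \frac{Y \left(36 + 6\right)}{6} = - \frac{Y 42}{6} = - \frac{42 Y}{6} = - 7 Y$)
$\frac{d{\left(-5 \right)}}{-6 + o{\left(-1 \right)}} 32 = \frac{\left(-7\right) \left(-5\right)}{-6 - 1} \cdot 32 = \frac{35}{-7} \cdot 32 = 35 \left(- \frac{1}{7}\right) 32 = \left(-5\right) 32 = -160$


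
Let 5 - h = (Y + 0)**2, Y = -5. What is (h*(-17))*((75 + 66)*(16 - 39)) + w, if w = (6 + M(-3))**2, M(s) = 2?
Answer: -1102556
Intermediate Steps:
h = -20 (h = 5 - (-5 + 0)**2 = 5 - 1*(-5)**2 = 5 - 1*25 = 5 - 25 = -20)
w = 64 (w = (6 + 2)**2 = 8**2 = 64)
(h*(-17))*((75 + 66)*(16 - 39)) + w = (-20*(-17))*((75 + 66)*(16 - 39)) + 64 = 340*(141*(-23)) + 64 = 340*(-3243) + 64 = -1102620 + 64 = -1102556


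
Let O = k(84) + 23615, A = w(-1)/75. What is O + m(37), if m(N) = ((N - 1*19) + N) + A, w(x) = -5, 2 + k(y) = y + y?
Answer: 357539/15 ≈ 23836.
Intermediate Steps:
k(y) = -2 + 2*y (k(y) = -2 + (y + y) = -2 + 2*y)
A = -1/15 (A = -5/75 = -5*1/75 = -1/15 ≈ -0.066667)
O = 23781 (O = (-2 + 2*84) + 23615 = (-2 + 168) + 23615 = 166 + 23615 = 23781)
m(N) = -286/15 + 2*N (m(N) = ((N - 1*19) + N) - 1/15 = ((N - 19) + N) - 1/15 = ((-19 + N) + N) - 1/15 = (-19 + 2*N) - 1/15 = -286/15 + 2*N)
O + m(37) = 23781 + (-286/15 + 2*37) = 23781 + (-286/15 + 74) = 23781 + 824/15 = 357539/15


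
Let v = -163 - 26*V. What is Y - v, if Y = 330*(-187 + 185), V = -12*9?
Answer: -3305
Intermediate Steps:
V = -108
Y = -660 (Y = 330*(-2) = -660)
v = 2645 (v = -163 - 26*(-108) = -163 + 2808 = 2645)
Y - v = -660 - 1*2645 = -660 - 2645 = -3305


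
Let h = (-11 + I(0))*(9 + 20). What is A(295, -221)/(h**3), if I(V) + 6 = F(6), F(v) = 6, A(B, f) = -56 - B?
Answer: 351/32461759 ≈ 1.0813e-5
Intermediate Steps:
I(V) = 0 (I(V) = -6 + 6 = 0)
h = -319 (h = (-11 + 0)*(9 + 20) = -11*29 = -319)
A(295, -221)/(h**3) = (-56 - 1*295)/((-319)**3) = (-56 - 295)/(-32461759) = -351*(-1/32461759) = 351/32461759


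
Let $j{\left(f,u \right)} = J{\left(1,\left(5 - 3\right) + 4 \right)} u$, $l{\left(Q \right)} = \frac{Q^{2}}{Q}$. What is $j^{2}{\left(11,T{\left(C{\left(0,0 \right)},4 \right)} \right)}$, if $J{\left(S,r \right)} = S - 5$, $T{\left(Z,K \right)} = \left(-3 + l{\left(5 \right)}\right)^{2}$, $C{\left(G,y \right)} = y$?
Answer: $256$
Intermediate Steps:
$l{\left(Q \right)} = Q$
$T{\left(Z,K \right)} = 4$ ($T{\left(Z,K \right)} = \left(-3 + 5\right)^{2} = 2^{2} = 4$)
$J{\left(S,r \right)} = -5 + S$ ($J{\left(S,r \right)} = S - 5 = -5 + S$)
$j{\left(f,u \right)} = - 4 u$ ($j{\left(f,u \right)} = \left(-5 + 1\right) u = - 4 u$)
$j^{2}{\left(11,T{\left(C{\left(0,0 \right)},4 \right)} \right)} = \left(\left(-4\right) 4\right)^{2} = \left(-16\right)^{2} = 256$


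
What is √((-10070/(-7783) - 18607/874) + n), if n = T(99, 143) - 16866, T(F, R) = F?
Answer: I*√1468365701088170/295754 ≈ 129.56*I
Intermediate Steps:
n = -16767 (n = 99 - 16866 = -16767)
√((-10070/(-7783) - 18607/874) + n) = √((-10070/(-7783) - 18607/874) - 16767) = √((-10070*(-1/7783) - 18607*1/874) - 16767) = √((10070/7783 - 809/38) - 16767) = √(-5913787/295754 - 16767) = √(-4964821105/295754) = I*√1468365701088170/295754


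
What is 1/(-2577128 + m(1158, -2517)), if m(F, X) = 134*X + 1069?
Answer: -1/2913337 ≈ -3.4325e-7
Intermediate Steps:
m(F, X) = 1069 + 134*X
1/(-2577128 + m(1158, -2517)) = 1/(-2577128 + (1069 + 134*(-2517))) = 1/(-2577128 + (1069 - 337278)) = 1/(-2577128 - 336209) = 1/(-2913337) = -1/2913337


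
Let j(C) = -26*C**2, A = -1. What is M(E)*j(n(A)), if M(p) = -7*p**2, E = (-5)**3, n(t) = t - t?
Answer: 0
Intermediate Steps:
n(t) = 0
E = -125
M(E)*j(n(A)) = (-7*(-125)**2)*(-26*0**2) = (-7*15625)*(-26*0) = -109375*0 = 0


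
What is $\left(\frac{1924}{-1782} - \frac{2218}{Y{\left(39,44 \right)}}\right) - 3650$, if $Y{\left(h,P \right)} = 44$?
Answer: $- \frac{6596053}{1782} \approx -3701.5$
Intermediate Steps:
$\left(\frac{1924}{-1782} - \frac{2218}{Y{\left(39,44 \right)}}\right) - 3650 = \left(\frac{1924}{-1782} - \frac{2218}{44}\right) - 3650 = \left(1924 \left(- \frac{1}{1782}\right) - \frac{1109}{22}\right) - 3650 = \left(- \frac{962}{891} - \frac{1109}{22}\right) - 3650 = - \frac{91753}{1782} - 3650 = - \frac{6596053}{1782}$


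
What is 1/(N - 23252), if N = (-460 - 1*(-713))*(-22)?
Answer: -1/28818 ≈ -3.4701e-5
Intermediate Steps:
N = -5566 (N = (-460 + 713)*(-22) = 253*(-22) = -5566)
1/(N - 23252) = 1/(-5566 - 23252) = 1/(-28818) = -1/28818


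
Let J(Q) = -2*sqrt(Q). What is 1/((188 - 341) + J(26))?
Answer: -153/23305 + 2*sqrt(26)/23305 ≈ -0.0061275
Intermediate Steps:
1/((188 - 341) + J(26)) = 1/((188 - 341) - 2*sqrt(26)) = 1/(-153 - 2*sqrt(26))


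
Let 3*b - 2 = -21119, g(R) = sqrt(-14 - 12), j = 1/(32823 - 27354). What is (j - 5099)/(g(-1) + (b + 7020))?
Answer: 529842170/2116503 + 27886430*I*sqrt(26)/2116503 ≈ 250.34 + 67.183*I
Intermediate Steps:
j = 1/5469 ≈ 0.00018285
g(R) = I*sqrt(26) (g(R) = sqrt(-26) = I*sqrt(26))
b = -7039 (b = 2/3 + (1/3)*(-21119) = 2/3 - 21119/3 = -7039)
(j - 5099)/(g(-1) + (b + 7020)) = (1/5469 - 5099)/(I*sqrt(26) + (-7039 + 7020)) = -27886430/(5469*(I*sqrt(26) - 19)) = -27886430/(5469*(-19 + I*sqrt(26)))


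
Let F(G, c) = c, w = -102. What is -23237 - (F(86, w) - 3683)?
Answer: -19452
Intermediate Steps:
-23237 - (F(86, w) - 3683) = -23237 - (-102 - 3683) = -23237 - 1*(-3785) = -23237 + 3785 = -19452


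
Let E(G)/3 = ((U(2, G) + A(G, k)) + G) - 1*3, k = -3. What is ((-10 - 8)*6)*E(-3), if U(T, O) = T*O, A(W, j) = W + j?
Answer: 5832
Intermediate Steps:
U(T, O) = O*T
E(G) = -18 + 12*G (E(G) = 3*(((G*2 + (G - 3)) + G) - 1*3) = 3*(((2*G + (-3 + G)) + G) - 3) = 3*(((-3 + 3*G) + G) - 3) = 3*((-3 + 4*G) - 3) = 3*(-6 + 4*G) = -18 + 12*G)
((-10 - 8)*6)*E(-3) = ((-10 - 8)*6)*(-18 + 12*(-3)) = (-18*6)*(-18 - 36) = -108*(-54) = 5832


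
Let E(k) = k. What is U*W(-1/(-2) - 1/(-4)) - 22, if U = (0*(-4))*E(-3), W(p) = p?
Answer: -22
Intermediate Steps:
U = 0 (U = (0*(-4))*(-3) = 0*(-3) = 0)
U*W(-1/(-2) - 1/(-4)) - 22 = 0*(-1/(-2) - 1/(-4)) - 22 = 0*(-1*(-½) - 1*(-¼)) - 22 = 0*(½ + ¼) - 22 = 0*(¾) - 22 = 0 - 22 = -22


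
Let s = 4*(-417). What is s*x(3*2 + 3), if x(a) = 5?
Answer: -8340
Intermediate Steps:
s = -1668
s*x(3*2 + 3) = -1668*5 = -8340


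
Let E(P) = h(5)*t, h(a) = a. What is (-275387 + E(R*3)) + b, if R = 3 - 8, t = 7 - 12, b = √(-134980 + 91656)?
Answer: -275412 + 2*I*√10831 ≈ -2.7541e+5 + 208.14*I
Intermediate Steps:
b = 2*I*√10831 (b = √(-43324) = 2*I*√10831 ≈ 208.14*I)
t = -5
R = -5
E(P) = -25 (E(P) = 5*(-5) = -25)
(-275387 + E(R*3)) + b = (-275387 - 25) + 2*I*√10831 = -275412 + 2*I*√10831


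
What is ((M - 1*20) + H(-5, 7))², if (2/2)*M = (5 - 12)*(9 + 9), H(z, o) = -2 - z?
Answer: 20449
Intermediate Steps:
M = -126 (M = (5 - 12)*(9 + 9) = -7*18 = -126)
((M - 1*20) + H(-5, 7))² = ((-126 - 1*20) + (-2 - 1*(-5)))² = ((-126 - 20) + (-2 + 5))² = (-146 + 3)² = (-143)² = 20449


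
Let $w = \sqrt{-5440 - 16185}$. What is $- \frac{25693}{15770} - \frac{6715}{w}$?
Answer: $- \frac{25693}{15770} + \frac{1343 i \sqrt{865}}{865} \approx -1.6292 + 45.663 i$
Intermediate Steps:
$w = 5 i \sqrt{865}$ ($w = \sqrt{-21625} = 5 i \sqrt{865} \approx 147.05 i$)
$- \frac{25693}{15770} - \frac{6715}{w} = - \frac{25693}{15770} - \frac{6715}{5 i \sqrt{865}} = \left(-25693\right) \frac{1}{15770} - 6715 \left(- \frac{i \sqrt{865}}{4325}\right) = - \frac{25693}{15770} + \frac{1343 i \sqrt{865}}{865}$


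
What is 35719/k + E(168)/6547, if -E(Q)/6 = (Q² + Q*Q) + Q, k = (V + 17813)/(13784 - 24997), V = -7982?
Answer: -2625525312785/64363557 ≈ -40792.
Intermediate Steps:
k = -9831/11213 (k = (-7982 + 17813)/(13784 - 24997) = 9831/(-11213) = 9831*(-1/11213) = -9831/11213 ≈ -0.87675)
E(Q) = -12*Q² - 6*Q (E(Q) = -6*((Q² + Q*Q) + Q) = -6*((Q² + Q²) + Q) = -6*(2*Q² + Q) = -6*(Q + 2*Q²) = -12*Q² - 6*Q)
35719/k + E(168)/6547 = 35719/(-9831/11213) - 6*168*(1 + 2*168)/6547 = 35719*(-11213/9831) - 6*168*(1 + 336)*(1/6547) = -400517147/9831 - 6*168*337*(1/6547) = -400517147/9831 - 339696*1/6547 = -400517147/9831 - 339696/6547 = -2625525312785/64363557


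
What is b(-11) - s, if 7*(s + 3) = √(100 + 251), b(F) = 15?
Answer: 18 - 3*√39/7 ≈ 15.324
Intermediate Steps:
s = -3 + 3*√39/7 (s = -3 + √(100 + 251)/7 = -3 + √351/7 = -3 + (3*√39)/7 = -3 + 3*√39/7 ≈ -0.32357)
b(-11) - s = 15 - (-3 + 3*√39/7) = 15 + (3 - 3*√39/7) = 18 - 3*√39/7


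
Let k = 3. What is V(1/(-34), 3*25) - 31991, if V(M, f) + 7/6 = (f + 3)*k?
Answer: -190549/6 ≈ -31758.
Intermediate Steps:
V(M, f) = 47/6 + 3*f (V(M, f) = -7/6 + (f + 3)*3 = -7/6 + (3 + f)*3 = -7/6 + (9 + 3*f) = 47/6 + 3*f)
V(1/(-34), 3*25) - 31991 = (47/6 + 3*(3*25)) - 31991 = (47/6 + 3*75) - 31991 = (47/6 + 225) - 31991 = 1397/6 - 31991 = -190549/6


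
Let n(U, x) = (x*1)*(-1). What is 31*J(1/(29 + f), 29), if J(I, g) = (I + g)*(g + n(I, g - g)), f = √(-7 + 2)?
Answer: 22082137/846 - 899*I*√5/846 ≈ 26102.0 - 2.3762*I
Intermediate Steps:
f = I*√5 (f = √(-5) = I*√5 ≈ 2.2361*I)
n(U, x) = -x (n(U, x) = x*(-1) = -x)
J(I, g) = g*(I + g) (J(I, g) = (I + g)*(g - (g - g)) = (I + g)*(g - 1*0) = (I + g)*(g + 0) = (I + g)*g = g*(I + g))
31*J(1/(29 + f), 29) = 31*(29*(1/(29 + I*√5) + 29)) = 31*(29*(29 + 1/(29 + I*√5))) = 31*(841 + 29/(29 + I*√5)) = 26071 + 899/(29 + I*√5)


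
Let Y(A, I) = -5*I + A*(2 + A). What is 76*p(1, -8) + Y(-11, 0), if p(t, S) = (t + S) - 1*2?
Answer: -585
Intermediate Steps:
p(t, S) = -2 + S + t (p(t, S) = (S + t) - 2 = -2 + S + t)
76*p(1, -8) + Y(-11, 0) = 76*(-2 - 8 + 1) + ((-11)² - 5*0 + 2*(-11)) = 76*(-9) + (121 + 0 - 22) = -684 + 99 = -585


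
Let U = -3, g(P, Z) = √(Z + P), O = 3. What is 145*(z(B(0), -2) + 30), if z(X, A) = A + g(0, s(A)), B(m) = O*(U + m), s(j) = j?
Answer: 4060 + 145*I*√2 ≈ 4060.0 + 205.06*I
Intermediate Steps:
g(P, Z) = √(P + Z)
B(m) = -9 + 3*m (B(m) = 3*(-3 + m) = -9 + 3*m)
z(X, A) = A + √A (z(X, A) = A + √(0 + A) = A + √A)
145*(z(B(0), -2) + 30) = 145*((-2 + √(-2)) + 30) = 145*((-2 + I*√2) + 30) = 145*(28 + I*√2) = 4060 + 145*I*√2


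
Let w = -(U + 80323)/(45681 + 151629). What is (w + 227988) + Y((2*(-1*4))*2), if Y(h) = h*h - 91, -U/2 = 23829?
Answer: 9003367153/39462 ≈ 2.2815e+5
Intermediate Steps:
U = -47658 (U = -2*23829 = -47658)
w = -6533/39462 (w = -(-47658 + 80323)/(45681 + 151629) = -32665/197310 = -1*6533/39462 = -6533/39462 ≈ -0.16555)
Y(h) = -91 + h² (Y(h) = h² - 91 = -91 + h²)
(w + 227988) + Y((2*(-1*4))*2) = (-6533/39462 + 227988) + (-91 + ((2*(-1*4))*2)²) = 8996855923/39462 + (-91 + ((2*(-4))*2)²) = 8996855923/39462 + (-91 + (-8*2)²) = 8996855923/39462 + (-91 + (-16)²) = 8996855923/39462 + (-91 + 256) = 8996855923/39462 + 165 = 9003367153/39462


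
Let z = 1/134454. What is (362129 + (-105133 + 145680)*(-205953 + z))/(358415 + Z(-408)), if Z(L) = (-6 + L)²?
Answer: -1122746585697001/71235208194 ≈ -15761.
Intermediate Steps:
z = 1/134454 ≈ 7.4375e-6
(362129 + (-105133 + 145680)*(-205953 + z))/(358415 + Z(-408)) = (362129 + (-105133 + 145680)*(-205953 + 1/134454))/(358415 + (-6 - 408)²) = (362129 + 40547*(-27691204661/134454))/(358415 + (-414)²) = (362129 - 1122795275389567/134454)/(358415 + 171396) = -1122746585697001/134454/529811 = -1122746585697001/134454*1/529811 = -1122746585697001/71235208194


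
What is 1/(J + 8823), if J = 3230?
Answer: 1/12053 ≈ 8.2967e-5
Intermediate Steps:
1/(J + 8823) = 1/(3230 + 8823) = 1/12053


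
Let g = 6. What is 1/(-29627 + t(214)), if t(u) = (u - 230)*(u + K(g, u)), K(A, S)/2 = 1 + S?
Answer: -1/39931 ≈ -2.5043e-5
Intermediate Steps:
K(A, S) = 2 + 2*S (K(A, S) = 2*(1 + S) = 2 + 2*S)
t(u) = (-230 + u)*(2 + 3*u) (t(u) = (u - 230)*(u + (2 + 2*u)) = (-230 + u)*(2 + 3*u))
1/(-29627 + t(214)) = 1/(-29627 + (-460 - 688*214 + 3*214**2)) = 1/(-29627 + (-460 - 147232 + 3*45796)) = 1/(-29627 + (-460 - 147232 + 137388)) = 1/(-29627 - 10304) = 1/(-39931) = -1/39931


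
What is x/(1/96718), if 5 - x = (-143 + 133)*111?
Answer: 107840570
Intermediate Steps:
x = 1115 (x = 5 - (-143 + 133)*111 = 5 - (-10)*111 = 5 - 1*(-1110) = 5 + 1110 = 1115)
x/(1/96718) = 1115/(1/96718) = 1115*96718 = 107840570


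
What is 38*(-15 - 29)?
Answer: -1672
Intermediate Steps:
38*(-15 - 29) = 38*(-44) = -1672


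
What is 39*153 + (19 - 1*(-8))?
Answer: 5994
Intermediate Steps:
39*153 + (19 - 1*(-8)) = 5967 + (19 + 8) = 5967 + 27 = 5994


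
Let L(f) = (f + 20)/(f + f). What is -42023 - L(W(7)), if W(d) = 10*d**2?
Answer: -4118305/98 ≈ -42024.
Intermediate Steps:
L(f) = (20 + f)/(2*f) (L(f) = (20 + f)/((2*f)) = (20 + f)*(1/(2*f)) = (20 + f)/(2*f))
-42023 - L(W(7)) = -42023 - (20 + 10*7**2)/(2*(10*7**2)) = -42023 - (20 + 10*49)/(2*(10*49)) = -42023 - (20 + 490)/(2*490) = -42023 - 510/(2*490) = -42023 - 1*51/98 = -42023 - 51/98 = -4118305/98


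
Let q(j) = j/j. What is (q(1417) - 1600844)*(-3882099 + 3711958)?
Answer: 272369028863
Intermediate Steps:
q(j) = 1
(q(1417) - 1600844)*(-3882099 + 3711958) = (1 - 1600844)*(-3882099 + 3711958) = -1600843*(-170141) = 272369028863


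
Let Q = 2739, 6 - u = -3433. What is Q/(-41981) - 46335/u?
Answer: -1954609056/144372659 ≈ -13.539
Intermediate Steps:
u = 3439 (u = 6 - 1*(-3433) = 6 + 3433 = 3439)
Q/(-41981) - 46335/u = 2739/(-41981) - 46335/3439 = 2739*(-1/41981) - 46335*1/3439 = -2739/41981 - 46335/3439 = -1954609056/144372659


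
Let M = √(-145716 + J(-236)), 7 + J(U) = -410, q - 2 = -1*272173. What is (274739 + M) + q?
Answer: 2568 + 3*I*√16237 ≈ 2568.0 + 382.27*I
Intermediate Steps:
q = -272171 (q = 2 - 1*272173 = 2 - 272173 = -272171)
J(U) = -417 (J(U) = -7 - 410 = -417)
M = 3*I*√16237 (M = √(-145716 - 417) = √(-146133) = 3*I*√16237 ≈ 382.27*I)
(274739 + M) + q = (274739 + 3*I*√16237) - 272171 = 2568 + 3*I*√16237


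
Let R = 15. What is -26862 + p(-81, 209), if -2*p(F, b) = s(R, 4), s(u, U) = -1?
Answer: -53723/2 ≈ -26862.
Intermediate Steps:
p(F, b) = ½ (p(F, b) = -½*(-1) = ½)
-26862 + p(-81, 209) = -26862 + ½ = -53723/2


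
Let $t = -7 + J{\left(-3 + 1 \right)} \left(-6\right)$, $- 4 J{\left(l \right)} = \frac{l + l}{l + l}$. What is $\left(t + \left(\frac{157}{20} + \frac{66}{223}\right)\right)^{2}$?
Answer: $\frac{139263601}{19891600} \approx 7.0011$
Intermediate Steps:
$J{\left(l \right)} = - \frac{1}{4}$ ($J{\left(l \right)} = - \frac{\left(l + l\right) \frac{1}{l + l}}{4} = - \frac{2 l \frac{1}{2 l}}{4} = \left(- \frac{1}{4}\right) 1 = - \frac{1}{4}$)
$t = - \frac{11}{2}$ ($t = -7 - - \frac{3}{2} = -7 + \frac{3}{2} = - \frac{11}{2} \approx -5.5$)
$\left(t + \left(\frac{157}{20} + \frac{66}{223}\right)\right)^{2} = \left(- \frac{11}{2} + \left(\frac{157}{20} + \frac{66}{223}\right)\right)^{2} = \left(- \frac{11}{2} + \frac{36331}{4460}\right)^{2} = \left(\frac{11801}{4460}\right)^{2} = \frac{139263601}{19891600}$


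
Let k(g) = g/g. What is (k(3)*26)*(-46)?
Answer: -1196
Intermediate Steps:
k(g) = 1
(k(3)*26)*(-46) = (1*26)*(-46) = 26*(-46) = -1196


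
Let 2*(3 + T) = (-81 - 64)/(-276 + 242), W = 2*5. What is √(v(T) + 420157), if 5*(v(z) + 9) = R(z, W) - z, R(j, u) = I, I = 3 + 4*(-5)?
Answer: √12142183955/170 ≈ 648.19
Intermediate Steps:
W = 10
I = -17 (I = 3 - 20 = -17)
T = -59/68 (T = -3 + ((-81 - 64)/(-276 + 242))/2 = -3 + (-145/(-34))/2 = -3 + (-145*(-1/34))/2 = -3 + (½)*(145/34) = -3 + 145/68 = -59/68 ≈ -0.86765)
R(j, u) = -17
v(z) = -62/5 - z/5 (v(z) = -9 + (-17 - z)/5 = -9 + (-17/5 - z/5) = -62/5 - z/5)
√(v(T) + 420157) = √((-62/5 - ⅕*(-59/68)) + 420157) = √((-62/5 + 59/340) + 420157) = √(-4157/340 + 420157) = √(142849223/340) = √12142183955/170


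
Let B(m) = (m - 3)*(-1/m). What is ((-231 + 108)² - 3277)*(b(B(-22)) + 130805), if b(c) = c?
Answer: 17053161310/11 ≈ 1.5503e+9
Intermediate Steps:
B(m) = -(-3 + m)/m (B(m) = (-3 + m)*(-1/m) = -(-3 + m)/m)
((-231 + 108)² - 3277)*(b(B(-22)) + 130805) = ((-231 + 108)² - 3277)*((3 - 1*(-22))/(-22) + 130805) = ((-123)² - 3277)*(-(3 + 22)/22 + 130805) = (15129 - 3277)*(-1/22*25 + 130805) = 11852*(-25/22 + 130805) = 11852*(2877685/22) = 17053161310/11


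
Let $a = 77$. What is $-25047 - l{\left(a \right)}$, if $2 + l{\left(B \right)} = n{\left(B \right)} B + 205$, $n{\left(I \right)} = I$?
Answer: $-31179$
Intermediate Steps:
$l{\left(B \right)} = 203 + B^{2}$ ($l{\left(B \right)} = -2 + \left(B B + 205\right) = -2 + \left(B^{2} + 205\right) = -2 + \left(205 + B^{2}\right) = 203 + B^{2}$)
$-25047 - l{\left(a \right)} = -25047 - \left(203 + 77^{2}\right) = -25047 - \left(203 + 5929\right) = -25047 - 6132 = -31179$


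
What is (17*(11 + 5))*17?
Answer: 4624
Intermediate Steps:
(17*(11 + 5))*17 = (17*16)*17 = 272*17 = 4624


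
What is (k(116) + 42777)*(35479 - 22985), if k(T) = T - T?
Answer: 534455838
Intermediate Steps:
k(T) = 0
(k(116) + 42777)*(35479 - 22985) = (0 + 42777)*(35479 - 22985) = 42777*12494 = 534455838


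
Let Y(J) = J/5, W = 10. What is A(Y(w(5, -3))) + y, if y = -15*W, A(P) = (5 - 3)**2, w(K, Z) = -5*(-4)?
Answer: -146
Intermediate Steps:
w(K, Z) = 20
Y(J) = J/5 (Y(J) = J*(1/5) = J/5)
A(P) = 4 (A(P) = 2**2 = 4)
y = -150 (y = -15*10 = -150)
A(Y(w(5, -3))) + y = 4 - 150 = -146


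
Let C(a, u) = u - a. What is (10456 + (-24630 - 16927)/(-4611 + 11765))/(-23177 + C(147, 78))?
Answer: -74760667/166301884 ≈ -0.44955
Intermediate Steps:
(10456 + (-24630 - 16927)/(-4611 + 11765))/(-23177 + C(147, 78)) = (10456 + (-24630 - 16927)/(-4611 + 11765))/(-23177 + (78 - 1*147)) = (10456 - 41557/7154)/(-23177 + (78 - 147)) = (10456 - 41557*1/7154)/(-23177 - 69) = (10456 - 41557/7154)/(-23246) = (74760667/7154)*(-1/23246) = -74760667/166301884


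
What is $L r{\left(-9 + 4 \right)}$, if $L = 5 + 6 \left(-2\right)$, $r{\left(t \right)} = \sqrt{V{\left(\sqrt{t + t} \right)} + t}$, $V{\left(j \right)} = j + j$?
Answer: $- 7 \sqrt{-5 + 2 i \sqrt{10}} \approx -8.6617 - 17.889 i$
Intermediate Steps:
$V{\left(j \right)} = 2 j$
$r{\left(t \right)} = \sqrt{t + 2 \sqrt{2} \sqrt{t}}$ ($r{\left(t \right)} = \sqrt{2 \sqrt{t + t} + t} = \sqrt{2 \sqrt{2 t} + t} = \sqrt{2 \sqrt{2} \sqrt{t} + t} = \sqrt{t + 2 \sqrt{2} \sqrt{t}}$)
$L = -7$ ($L = 5 - 12 = -7$)
$L r{\left(-9 + 4 \right)} = - 7 \sqrt{\left(-9 + 4\right) + 2 \sqrt{2} \sqrt{-9 + 4}} = - 7 \sqrt{-5 + 2 \sqrt{2} \sqrt{-5}} = - 7 \sqrt{-5 + 2 \sqrt{2} i \sqrt{5}} = - 7 \sqrt{-5 + 2 i \sqrt{10}}$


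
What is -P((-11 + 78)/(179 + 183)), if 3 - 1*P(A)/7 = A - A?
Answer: -21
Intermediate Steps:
P(A) = 21 (P(A) = 21 - 7*(A - A) = 21 - 7*0 = 21 + 0 = 21)
-P((-11 + 78)/(179 + 183)) = -1*21 = -21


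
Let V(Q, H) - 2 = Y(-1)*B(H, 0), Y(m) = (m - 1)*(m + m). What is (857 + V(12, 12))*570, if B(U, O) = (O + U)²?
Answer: 817950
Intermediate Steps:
Y(m) = 2*m*(-1 + m) (Y(m) = (-1 + m)*(2*m) = 2*m*(-1 + m))
V(Q, H) = 2 + 4*H² (V(Q, H) = 2 + (2*(-1)*(-1 - 1))*(0 + H)² = 2 + (2*(-1)*(-2))*H² = 2 + 4*H²)
(857 + V(12, 12))*570 = (857 + (2 + 4*12²))*570 = (857 + (2 + 4*144))*570 = (857 + (2 + 576))*570 = (857 + 578)*570 = 1435*570 = 817950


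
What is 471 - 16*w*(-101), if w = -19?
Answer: -30233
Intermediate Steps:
471 - 16*w*(-101) = 471 - 16*(-19)*(-101) = 471 + 304*(-101) = 471 - 30704 = -30233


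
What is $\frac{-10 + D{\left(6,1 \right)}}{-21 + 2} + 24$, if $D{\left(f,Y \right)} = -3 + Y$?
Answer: $\frac{468}{19} \approx 24.632$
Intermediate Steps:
$\frac{-10 + D{\left(6,1 \right)}}{-21 + 2} + 24 = \frac{-10 + \left(-3 + 1\right)}{-21 + 2} + 24 = \frac{-10 - 2}{-19} + 24 = \left(-12\right) \left(- \frac{1}{19}\right) + 24 = \frac{12}{19} + 24 = \frac{468}{19}$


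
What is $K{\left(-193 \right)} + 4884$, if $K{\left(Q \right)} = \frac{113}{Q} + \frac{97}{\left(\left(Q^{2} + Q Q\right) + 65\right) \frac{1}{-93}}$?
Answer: $\frac{70273811884}{14390659} \approx 4883.3$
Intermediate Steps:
$K{\left(Q \right)} = \frac{97}{- \frac{65}{93} - \frac{2 Q^{2}}{93}} + \frac{113}{Q}$ ($K{\left(Q \right)} = \frac{113}{Q} + \frac{97}{\left(\left(Q^{2} + Q^{2}\right) + 65\right) \left(- \frac{1}{93}\right)} = \frac{113}{Q} + \frac{97}{\left(2 Q^{2} + 65\right) \left(- \frac{1}{93}\right)} = \frac{113}{Q} + \frac{97}{\left(65 + 2 Q^{2}\right) \left(- \frac{1}{93}\right)} = \frac{113}{Q} + \frac{97}{- \frac{65}{93} - \frac{2 Q^{2}}{93}} = \frac{97}{- \frac{65}{93} - \frac{2 Q^{2}}{93}} + \frac{113}{Q}$)
$K{\left(-193 \right)} + 4884 = \frac{7345 - -1741053 + 226 \left(-193\right)^{2}}{\left(-193\right) \left(65 + 2 \left(-193\right)^{2}\right)} + 4884 = - \frac{7345 + 1741053 + 226 \cdot 37249}{193 \left(65 + 2 \cdot 37249\right)} + 4884 = - \frac{7345 + 1741053 + 8418274}{193 \left(65 + 74498\right)} + 4884 = \left(- \frac{1}{193}\right) \frac{1}{74563} \cdot 10166672 + 4884 = - \frac{10166672}{14390659} + 4884 = \frac{70273811884}{14390659}$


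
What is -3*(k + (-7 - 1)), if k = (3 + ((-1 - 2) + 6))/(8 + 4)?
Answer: 45/2 ≈ 22.500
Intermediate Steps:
k = 1/2 (k = (3 + (-3 + 6))/12 = (3 + 3)*(1/12) = 6*(1/12) = 1/2 ≈ 0.50000)
-3*(k + (-7 - 1)) = -3*(1/2 + (-7 - 1)) = -3*(1/2 - 8) = -3*(-15/2) = 45/2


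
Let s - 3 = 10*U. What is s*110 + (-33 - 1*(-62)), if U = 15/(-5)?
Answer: -2941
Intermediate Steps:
U = -3 (U = 15*(-⅕) = -3)
s = -27 (s = 3 + 10*(-3) = 3 - 30 = -27)
s*110 + (-33 - 1*(-62)) = -27*110 + (-33 - 1*(-62)) = -2970 + (-33 + 62) = -2970 + 29 = -2941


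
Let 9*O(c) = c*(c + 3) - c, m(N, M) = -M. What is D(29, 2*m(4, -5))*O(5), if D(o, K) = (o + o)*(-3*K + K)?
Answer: -40600/9 ≈ -4511.1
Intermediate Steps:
O(c) = -c/9 + c*(3 + c)/9 (O(c) = (c*(c + 3) - c)/9 = (c*(3 + c) - c)/9 = (-c + c*(3 + c))/9 = -c/9 + c*(3 + c)/9)
D(o, K) = -4*K*o (D(o, K) = (2*o)*(-2*K) = -4*K*o)
D(29, 2*m(4, -5))*O(5) = (-4*2*(-1*(-5))*29)*((⅑)*5*(2 + 5)) = (-4*2*5*29)*((⅑)*5*7) = -4*10*29*(35/9) = -1160*35/9 = -40600/9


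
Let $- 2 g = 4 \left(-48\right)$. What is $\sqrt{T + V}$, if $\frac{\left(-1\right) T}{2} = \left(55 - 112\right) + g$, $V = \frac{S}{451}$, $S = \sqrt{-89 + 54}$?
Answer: $\frac{\sqrt{-15865278 + 451 i \sqrt{35}}}{451} \approx 0.00074264 + 8.8318 i$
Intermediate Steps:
$S = i \sqrt{35}$ ($S = \sqrt{-35} = i \sqrt{35} \approx 5.9161 i$)
$g = 96$ ($g = - \frac{4 \left(-48\right)}{2} = \left(- \frac{1}{2}\right) \left(-192\right) = 96$)
$V = \frac{i \sqrt{35}}{451} \approx 0.013118 i$
$T = -78$ ($T = - 2 \left(\left(55 - 112\right) + 96\right) = - 2 \left(-57 + 96\right) = \left(-2\right) 39 = -78$)
$\sqrt{T + V} = \sqrt{-78 + \frac{i \sqrt{35}}{451}}$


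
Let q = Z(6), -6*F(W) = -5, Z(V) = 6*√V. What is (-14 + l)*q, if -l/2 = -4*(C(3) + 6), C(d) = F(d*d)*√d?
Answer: 120*√2 + 204*√6 ≈ 669.40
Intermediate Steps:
F(W) = ⅚ (F(W) = -⅙*(-5) = ⅚)
q = 6*√6 ≈ 14.697
C(d) = 5*√d/6
l = 48 + 20*√3/3 (l = -(-8)*(5*√3/6 + 6) = -(-8)*(6 + 5*√3/6) = -2*(-24 - 10*√3/3) = 48 + 20*√3/3 ≈ 59.547)
(-14 + l)*q = (-14 + (48 + 20*√3/3))*(6*√6) = (34 + 20*√3/3)*(6*√6) = 6*√6*(34 + 20*√3/3)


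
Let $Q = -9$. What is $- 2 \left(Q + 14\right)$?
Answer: $-10$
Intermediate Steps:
$- 2 \left(Q + 14\right) = - 2 \left(-9 + 14\right) = \left(-2\right) 5 = -10$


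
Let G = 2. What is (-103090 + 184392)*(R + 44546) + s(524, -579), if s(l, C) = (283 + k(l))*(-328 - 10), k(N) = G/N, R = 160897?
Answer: 2188070878123/131 ≈ 1.6703e+10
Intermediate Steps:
k(N) = 2/N
s(l, C) = -95654 - 676/l (s(l, C) = (283 + 2/l)*(-328 - 10) = (283 + 2/l)*(-338) = -95654 - 676/l)
(-103090 + 184392)*(R + 44546) + s(524, -579) = (-103090 + 184392)*(160897 + 44546) + (-95654 - 676/524) = 81302*205443 + (-95654 - 676*1/524) = 16702926786 + (-95654 - 169/131) = 16702926786 - 12530843/131 = 2188070878123/131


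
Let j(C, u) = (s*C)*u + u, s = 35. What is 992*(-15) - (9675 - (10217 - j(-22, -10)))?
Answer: -22028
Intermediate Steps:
j(C, u) = u + 35*C*u (j(C, u) = (35*C)*u + u = 35*C*u + u = u + 35*C*u)
992*(-15) - (9675 - (10217 - j(-22, -10))) = 992*(-15) - (9675 - (10217 - (-10)*(1 + 35*(-22)))) = -14880 - (9675 - (10217 - (-10)*(1 - 770))) = -14880 - (9675 - (10217 - (-10)*(-769))) = -14880 - (9675 - (10217 - 1*7690)) = -14880 - (9675 - (10217 - 7690)) = -14880 - (9675 - 1*2527) = -14880 - (9675 - 2527) = -14880 - 1*7148 = -14880 - 7148 = -22028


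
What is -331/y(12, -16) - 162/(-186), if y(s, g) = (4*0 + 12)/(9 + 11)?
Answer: -51224/93 ≈ -550.80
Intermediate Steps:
y(s, g) = ⅗ (y(s, g) = (0 + 12)/20 = 12*(1/20) = ⅗)
-331/y(12, -16) - 162/(-186) = -331/⅗ - 162/(-186) = -331*5/3 - 162*(-1/186) = -1655/3 + 27/31 = -51224/93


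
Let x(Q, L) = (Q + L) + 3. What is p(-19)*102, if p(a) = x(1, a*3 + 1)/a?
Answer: 5304/19 ≈ 279.16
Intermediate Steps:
x(Q, L) = 3 + L + Q (x(Q, L) = (L + Q) + 3 = 3 + L + Q)
p(a) = (5 + 3*a)/a (p(a) = (3 + (a*3 + 1) + 1)/a = (3 + (3*a + 1) + 1)/a = (3 + (1 + 3*a) + 1)/a = (5 + 3*a)/a)
p(-19)*102 = (3 + 5/(-19))*102 = (3 + 5*(-1/19))*102 = (3 - 5/19)*102 = (52/19)*102 = 5304/19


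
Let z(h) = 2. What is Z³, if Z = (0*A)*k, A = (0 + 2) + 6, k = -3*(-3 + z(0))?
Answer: 0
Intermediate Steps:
k = 3 (k = -3*(-3 + 2) = -3*(-1) = 3)
A = 8 (A = 2 + 6 = 8)
Z = 0 (Z = (0*8)*3 = 0*3 = 0)
Z³ = 0³ = 0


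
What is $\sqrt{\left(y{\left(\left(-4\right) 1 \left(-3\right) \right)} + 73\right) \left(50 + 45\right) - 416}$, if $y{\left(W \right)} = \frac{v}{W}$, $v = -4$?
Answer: $\frac{\sqrt{58386}}{3} \approx 80.544$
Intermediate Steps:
$y{\left(W \right)} = - \frac{4}{W}$
$\sqrt{\left(y{\left(\left(-4\right) 1 \left(-3\right) \right)} + 73\right) \left(50 + 45\right) - 416} = \sqrt{\left(- \frac{4}{\left(-4\right) 1 \left(-3\right)} + 73\right) \left(50 + 45\right) - 416} = \sqrt{\left(- \frac{4}{\left(-4\right) \left(-3\right)} + 73\right) 95 - 416} = \sqrt{\left(- \frac{4}{12} + 73\right) 95 - 416} = \sqrt{\left(\left(-4\right) \frac{1}{12} + 73\right) 95 - 416} = \sqrt{\left(- \frac{1}{3} + 73\right) 95 - 416} = \sqrt{\frac{218}{3} \cdot 95 - 416} = \sqrt{\frac{20710}{3} - 416} = \sqrt{\frac{19462}{3}} = \frac{\sqrt{58386}}{3}$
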